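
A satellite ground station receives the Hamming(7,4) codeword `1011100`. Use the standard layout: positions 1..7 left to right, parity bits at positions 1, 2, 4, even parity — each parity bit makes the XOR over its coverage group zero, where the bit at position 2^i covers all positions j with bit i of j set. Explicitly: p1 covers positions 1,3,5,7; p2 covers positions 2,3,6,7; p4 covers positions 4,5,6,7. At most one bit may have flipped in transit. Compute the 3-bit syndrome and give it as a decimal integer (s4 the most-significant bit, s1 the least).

s1: b1⊕b3⊕b5⊕b7 = 1⊕1⊕1⊕0 = 1
s2: b2⊕b3⊕b6⊕b7 = 0⊕1⊕0⊕0 = 1
s4: b4⊕b5⊕b6⊕b7 = 1⊕1⊕0⊕0 = 0
Syndrome (s4...s1) = 011 → position 3.

3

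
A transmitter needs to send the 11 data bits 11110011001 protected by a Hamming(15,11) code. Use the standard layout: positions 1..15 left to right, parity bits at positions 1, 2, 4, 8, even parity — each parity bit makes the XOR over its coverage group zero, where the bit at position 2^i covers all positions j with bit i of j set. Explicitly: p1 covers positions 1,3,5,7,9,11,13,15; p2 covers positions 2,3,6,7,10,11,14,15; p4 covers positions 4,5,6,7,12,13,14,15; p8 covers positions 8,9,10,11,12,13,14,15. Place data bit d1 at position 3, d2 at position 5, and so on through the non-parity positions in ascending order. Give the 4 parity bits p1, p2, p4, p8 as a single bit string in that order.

1111

Place data bits at non-power-of-two positions: b3=1, b5=1, b6=1, b7=1, b9=0, b10=0, b11=1, b12=1, b13=0, b14=0, b15=1.
p1 = XOR of data positions {3,5,7,9,11,13,15} = 1⊕1⊕1⊕0⊕1⊕0⊕1 = 1
p2 = XOR of data positions {3,6,7,10,11,14,15} = 1⊕1⊕1⊕0⊕1⊕0⊕1 = 1
p4 = XOR of data positions {5,6,7,12,13,14,15} = 1⊕1⊕1⊕1⊕0⊕0⊕1 = 1
p8 = XOR of data positions {9,10,11,12,13,14,15} = 0⊕0⊕1⊕1⊕0⊕0⊕1 = 1
Parity bits p1,p2,p4,p8 = 1111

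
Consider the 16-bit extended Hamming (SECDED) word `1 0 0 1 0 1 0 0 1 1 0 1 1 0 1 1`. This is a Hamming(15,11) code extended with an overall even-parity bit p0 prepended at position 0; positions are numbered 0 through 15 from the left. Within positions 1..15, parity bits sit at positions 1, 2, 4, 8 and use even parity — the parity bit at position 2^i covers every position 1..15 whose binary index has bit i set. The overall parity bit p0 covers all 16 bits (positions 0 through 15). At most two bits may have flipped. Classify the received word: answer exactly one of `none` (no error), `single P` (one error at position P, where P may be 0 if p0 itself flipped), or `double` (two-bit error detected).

single 1

s1: b1⊕b3⊕b5⊕b7⊕b9⊕b11⊕b13⊕b15 = 0⊕1⊕1⊕0⊕1⊕1⊕0⊕1 = 1
s2: b2⊕b3⊕b6⊕b7⊕b10⊕b11⊕b14⊕b15 = 0⊕1⊕0⊕0⊕0⊕1⊕1⊕1 = 0
s4: b4⊕b5⊕b6⊕b7⊕b12⊕b13⊕b14⊕b15 = 0⊕1⊕0⊕0⊕1⊕0⊕1⊕1 = 0
s8: b8⊕b9⊕b10⊕b11⊕b12⊕b13⊕b14⊕b15 = 1⊕1⊕0⊕1⊕1⊕0⊕1⊕1 = 0
Syndrome (s8...s1) = 0001 → position 1.
Overall parity (XOR of all 16 bits, including p0): 1⊕0⊕0⊕1⊕0⊕1⊕0⊕0⊕1⊕1⊕0⊕1⊕1⊕0⊕1⊕1 = 1
Overall=1, syndrome position=1 → single-bit error at position 1.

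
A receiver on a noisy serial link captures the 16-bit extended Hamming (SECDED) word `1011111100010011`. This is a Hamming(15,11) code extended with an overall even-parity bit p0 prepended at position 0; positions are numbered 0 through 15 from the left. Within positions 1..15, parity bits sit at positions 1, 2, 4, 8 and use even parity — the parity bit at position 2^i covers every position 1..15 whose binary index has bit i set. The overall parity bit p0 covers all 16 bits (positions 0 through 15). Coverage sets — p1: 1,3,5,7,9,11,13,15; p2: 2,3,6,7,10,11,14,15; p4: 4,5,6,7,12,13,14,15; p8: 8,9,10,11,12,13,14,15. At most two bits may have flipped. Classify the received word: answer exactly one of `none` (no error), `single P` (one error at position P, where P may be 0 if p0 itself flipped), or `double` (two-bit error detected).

s1: b1⊕b3⊕b5⊕b7⊕b9⊕b11⊕b13⊕b15 = 0⊕1⊕1⊕1⊕0⊕1⊕0⊕1 = 1
s2: b2⊕b3⊕b6⊕b7⊕b10⊕b11⊕b14⊕b15 = 1⊕1⊕1⊕1⊕0⊕1⊕1⊕1 = 1
s4: b4⊕b5⊕b6⊕b7⊕b12⊕b13⊕b14⊕b15 = 1⊕1⊕1⊕1⊕0⊕0⊕1⊕1 = 0
s8: b8⊕b9⊕b10⊕b11⊕b12⊕b13⊕b14⊕b15 = 0⊕0⊕0⊕1⊕0⊕0⊕1⊕1 = 1
Syndrome (s8...s1) = 1011 → position 11.
Overall parity (XOR of all 16 bits, including p0): 1⊕0⊕1⊕1⊕1⊕1⊕1⊕1⊕0⊕0⊕0⊕1⊕0⊕0⊕1⊕1 = 0
Overall=0, syndrome position=11 → double-bit error detected (uncorrectable).

double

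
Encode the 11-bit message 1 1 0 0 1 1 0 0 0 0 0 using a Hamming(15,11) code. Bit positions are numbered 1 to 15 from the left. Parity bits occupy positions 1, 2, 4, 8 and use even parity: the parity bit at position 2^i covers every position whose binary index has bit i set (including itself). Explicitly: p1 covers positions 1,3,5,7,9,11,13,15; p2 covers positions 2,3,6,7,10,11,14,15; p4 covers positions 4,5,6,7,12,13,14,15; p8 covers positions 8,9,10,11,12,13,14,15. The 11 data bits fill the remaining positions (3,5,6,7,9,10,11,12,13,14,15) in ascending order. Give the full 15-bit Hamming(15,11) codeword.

101110001100000

Place data bits at non-power-of-two positions: b3=1, b5=1, b6=0, b7=0, b9=1, b10=1, b11=0, b12=0, b13=0, b14=0, b15=0.
p1 = XOR of data positions {3,5,7,9,11,13,15} = 1⊕1⊕0⊕1⊕0⊕0⊕0 = 1
p2 = XOR of data positions {3,6,7,10,11,14,15} = 1⊕0⊕0⊕1⊕0⊕0⊕0 = 0
p4 = XOR of data positions {5,6,7,12,13,14,15} = 1⊕0⊕0⊕0⊕0⊕0⊕0 = 1
p8 = XOR of data positions {9,10,11,12,13,14,15} = 1⊕1⊕0⊕0⊕0⊕0⊕0 = 0
Codeword b1..b15 = 101110001100000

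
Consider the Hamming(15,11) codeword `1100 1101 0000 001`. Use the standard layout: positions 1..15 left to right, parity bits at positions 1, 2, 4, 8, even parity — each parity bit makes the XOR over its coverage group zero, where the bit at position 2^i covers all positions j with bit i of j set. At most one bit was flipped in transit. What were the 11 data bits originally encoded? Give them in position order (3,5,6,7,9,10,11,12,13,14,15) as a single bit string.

01110000001

s1: b1⊕b3⊕b5⊕b7⊕b9⊕b11⊕b13⊕b15 = 1⊕0⊕1⊕0⊕0⊕0⊕0⊕1 = 1
s2: b2⊕b3⊕b6⊕b7⊕b10⊕b11⊕b14⊕b15 = 1⊕0⊕1⊕0⊕0⊕0⊕0⊕1 = 1
s4: b4⊕b5⊕b6⊕b7⊕b12⊕b13⊕b14⊕b15 = 0⊕1⊕1⊕0⊕0⊕0⊕0⊕1 = 1
s8: b8⊕b9⊕b10⊕b11⊕b12⊕b13⊕b14⊕b15 = 1⊕0⊕0⊕0⊕0⊕0⊕0⊕1 = 0
Syndrome (s8...s1) = 0111 → position 7.
Flip bit 7: corrected codeword = 110011110000001
Data bits at positions 3,5,6,7,9,10,11,12,13,14,15: 01110000001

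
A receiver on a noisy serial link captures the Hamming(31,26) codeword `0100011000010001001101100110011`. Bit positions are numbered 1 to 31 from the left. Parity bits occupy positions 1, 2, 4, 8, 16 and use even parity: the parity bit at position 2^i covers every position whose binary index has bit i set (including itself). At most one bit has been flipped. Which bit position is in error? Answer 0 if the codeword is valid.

25

s1: b1⊕b3⊕b5⊕b7⊕b9⊕b11⊕b13⊕b15⊕b17⊕b19⊕b21⊕b23⊕b25⊕b27⊕b29⊕b31 = 0⊕0⊕0⊕1⊕0⊕0⊕0⊕0⊕0⊕1⊕0⊕1⊕0⊕1⊕0⊕1 = 1
s2: b2⊕b3⊕b6⊕b7⊕b10⊕b11⊕b14⊕b15⊕b18⊕b19⊕b22⊕b23⊕b26⊕b27⊕b30⊕b31 = 1⊕0⊕1⊕1⊕0⊕0⊕0⊕0⊕0⊕1⊕1⊕1⊕1⊕1⊕1⊕1 = 0
s4: b4⊕b5⊕b6⊕b7⊕b12⊕b13⊕b14⊕b15⊕b20⊕b21⊕b22⊕b23⊕b28⊕b29⊕b30⊕b31 = 0⊕0⊕1⊕1⊕1⊕0⊕0⊕0⊕1⊕0⊕1⊕1⊕0⊕0⊕1⊕1 = 0
s8: b8⊕b9⊕b10⊕b11⊕b12⊕b13⊕b14⊕b15⊕b24⊕b25⊕b26⊕b27⊕b28⊕b29⊕b30⊕b31 = 0⊕0⊕0⊕0⊕1⊕0⊕0⊕0⊕0⊕0⊕1⊕1⊕0⊕0⊕1⊕1 = 1
s16: b16⊕b17⊕b18⊕b19⊕b20⊕b21⊕b22⊕b23⊕b24⊕b25⊕b26⊕b27⊕b28⊕b29⊕b30⊕b31 = 1⊕0⊕0⊕1⊕1⊕0⊕1⊕1⊕0⊕0⊕1⊕1⊕0⊕0⊕1⊕1 = 1
Syndrome (s16...s1) = 11001 → position 25.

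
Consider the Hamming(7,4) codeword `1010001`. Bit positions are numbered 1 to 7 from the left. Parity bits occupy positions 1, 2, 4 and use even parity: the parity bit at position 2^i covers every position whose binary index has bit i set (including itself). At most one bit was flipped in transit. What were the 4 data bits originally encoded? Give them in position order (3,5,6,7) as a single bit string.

1101

s1: b1⊕b3⊕b5⊕b7 = 1⊕1⊕0⊕1 = 1
s2: b2⊕b3⊕b6⊕b7 = 0⊕1⊕0⊕1 = 0
s4: b4⊕b5⊕b6⊕b7 = 0⊕0⊕0⊕1 = 1
Syndrome (s4...s1) = 101 → position 5.
Flip bit 5: corrected codeword = 1010101
Data bits at positions 3,5,6,7: 1101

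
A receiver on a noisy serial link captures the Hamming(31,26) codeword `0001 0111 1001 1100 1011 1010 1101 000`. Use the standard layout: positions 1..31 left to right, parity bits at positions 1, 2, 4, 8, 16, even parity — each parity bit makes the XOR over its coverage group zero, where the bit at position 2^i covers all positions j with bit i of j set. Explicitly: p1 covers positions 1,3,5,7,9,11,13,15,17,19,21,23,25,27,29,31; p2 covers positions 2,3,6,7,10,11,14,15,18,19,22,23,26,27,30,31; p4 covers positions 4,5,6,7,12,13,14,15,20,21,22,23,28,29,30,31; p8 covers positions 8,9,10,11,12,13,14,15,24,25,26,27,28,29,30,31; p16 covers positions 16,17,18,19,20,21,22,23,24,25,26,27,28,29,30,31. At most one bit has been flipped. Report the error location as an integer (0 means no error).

0

s1: b1⊕b3⊕b5⊕b7⊕b9⊕b11⊕b13⊕b15⊕b17⊕b19⊕b21⊕b23⊕b25⊕b27⊕b29⊕b31 = 0⊕0⊕0⊕1⊕1⊕0⊕1⊕0⊕1⊕1⊕1⊕1⊕1⊕0⊕0⊕0 = 0
s2: b2⊕b3⊕b6⊕b7⊕b10⊕b11⊕b14⊕b15⊕b18⊕b19⊕b22⊕b23⊕b26⊕b27⊕b30⊕b31 = 0⊕0⊕1⊕1⊕0⊕0⊕1⊕0⊕0⊕1⊕0⊕1⊕1⊕0⊕0⊕0 = 0
s4: b4⊕b5⊕b6⊕b7⊕b12⊕b13⊕b14⊕b15⊕b20⊕b21⊕b22⊕b23⊕b28⊕b29⊕b30⊕b31 = 1⊕0⊕1⊕1⊕1⊕1⊕1⊕0⊕1⊕1⊕0⊕1⊕1⊕0⊕0⊕0 = 0
s8: b8⊕b9⊕b10⊕b11⊕b12⊕b13⊕b14⊕b15⊕b24⊕b25⊕b26⊕b27⊕b28⊕b29⊕b30⊕b31 = 1⊕1⊕0⊕0⊕1⊕1⊕1⊕0⊕0⊕1⊕1⊕0⊕1⊕0⊕0⊕0 = 0
s16: b16⊕b17⊕b18⊕b19⊕b20⊕b21⊕b22⊕b23⊕b24⊕b25⊕b26⊕b27⊕b28⊕b29⊕b30⊕b31 = 0⊕1⊕0⊕1⊕1⊕1⊕0⊕1⊕0⊕1⊕1⊕0⊕1⊕0⊕0⊕0 = 0
Syndrome (s16...s1) = 00000 → position 0 (no error).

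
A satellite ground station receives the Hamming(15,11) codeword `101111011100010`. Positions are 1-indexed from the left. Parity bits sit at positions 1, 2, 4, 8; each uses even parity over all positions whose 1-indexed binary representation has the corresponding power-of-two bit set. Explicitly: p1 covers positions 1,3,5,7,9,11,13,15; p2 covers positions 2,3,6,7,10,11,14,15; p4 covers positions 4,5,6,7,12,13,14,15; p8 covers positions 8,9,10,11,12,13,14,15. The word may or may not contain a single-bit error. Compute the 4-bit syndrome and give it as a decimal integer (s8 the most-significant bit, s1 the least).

s1: b1⊕b3⊕b5⊕b7⊕b9⊕b11⊕b13⊕b15 = 1⊕1⊕1⊕0⊕1⊕0⊕0⊕0 = 0
s2: b2⊕b3⊕b6⊕b7⊕b10⊕b11⊕b14⊕b15 = 0⊕1⊕1⊕0⊕1⊕0⊕1⊕0 = 0
s4: b4⊕b5⊕b6⊕b7⊕b12⊕b13⊕b14⊕b15 = 1⊕1⊕1⊕0⊕0⊕0⊕1⊕0 = 0
s8: b8⊕b9⊕b10⊕b11⊕b12⊕b13⊕b14⊕b15 = 1⊕1⊕1⊕0⊕0⊕0⊕1⊕0 = 0
Syndrome (s8...s1) = 0000 → position 0 (no error).

0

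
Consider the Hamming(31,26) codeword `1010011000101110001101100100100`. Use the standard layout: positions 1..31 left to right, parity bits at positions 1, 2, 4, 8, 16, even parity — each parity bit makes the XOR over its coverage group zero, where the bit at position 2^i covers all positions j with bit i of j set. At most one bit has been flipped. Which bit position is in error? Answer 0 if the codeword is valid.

s1: b1⊕b3⊕b5⊕b7⊕b9⊕b11⊕b13⊕b15⊕b17⊕b19⊕b21⊕b23⊕b25⊕b27⊕b29⊕b31 = 1⊕1⊕0⊕1⊕0⊕1⊕1⊕1⊕0⊕1⊕0⊕1⊕0⊕0⊕1⊕0 = 1
s2: b2⊕b3⊕b6⊕b7⊕b10⊕b11⊕b14⊕b15⊕b18⊕b19⊕b22⊕b23⊕b26⊕b27⊕b30⊕b31 = 0⊕1⊕1⊕1⊕0⊕1⊕1⊕1⊕0⊕1⊕1⊕1⊕1⊕0⊕0⊕0 = 0
s4: b4⊕b5⊕b6⊕b7⊕b12⊕b13⊕b14⊕b15⊕b20⊕b21⊕b22⊕b23⊕b28⊕b29⊕b30⊕b31 = 0⊕0⊕1⊕1⊕0⊕1⊕1⊕1⊕1⊕0⊕1⊕1⊕0⊕1⊕0⊕0 = 1
s8: b8⊕b9⊕b10⊕b11⊕b12⊕b13⊕b14⊕b15⊕b24⊕b25⊕b26⊕b27⊕b28⊕b29⊕b30⊕b31 = 0⊕0⊕0⊕1⊕0⊕1⊕1⊕1⊕0⊕0⊕1⊕0⊕0⊕1⊕0⊕0 = 0
s16: b16⊕b17⊕b18⊕b19⊕b20⊕b21⊕b22⊕b23⊕b24⊕b25⊕b26⊕b27⊕b28⊕b29⊕b30⊕b31 = 0⊕0⊕0⊕1⊕1⊕0⊕1⊕1⊕0⊕0⊕1⊕0⊕0⊕1⊕0⊕0 = 0
Syndrome (s16...s1) = 00101 → position 5.

5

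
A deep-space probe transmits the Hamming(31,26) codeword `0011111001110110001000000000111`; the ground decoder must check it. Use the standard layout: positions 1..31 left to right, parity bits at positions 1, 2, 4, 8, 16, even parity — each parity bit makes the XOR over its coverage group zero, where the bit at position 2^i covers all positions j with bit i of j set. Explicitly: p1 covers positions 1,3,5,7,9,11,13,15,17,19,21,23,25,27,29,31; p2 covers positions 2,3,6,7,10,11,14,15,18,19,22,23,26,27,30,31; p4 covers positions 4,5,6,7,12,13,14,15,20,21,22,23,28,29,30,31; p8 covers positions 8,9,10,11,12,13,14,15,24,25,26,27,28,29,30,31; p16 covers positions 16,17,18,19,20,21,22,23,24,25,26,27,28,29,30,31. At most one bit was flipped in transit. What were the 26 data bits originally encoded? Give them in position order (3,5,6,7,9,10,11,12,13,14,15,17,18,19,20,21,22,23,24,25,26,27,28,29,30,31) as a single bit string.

11110111011001000000000111

s1: b1⊕b3⊕b5⊕b7⊕b9⊕b11⊕b13⊕b15⊕b17⊕b19⊕b21⊕b23⊕b25⊕b27⊕b29⊕b31 = 0⊕1⊕1⊕1⊕0⊕1⊕0⊕1⊕0⊕1⊕0⊕0⊕0⊕0⊕1⊕1 = 0
s2: b2⊕b3⊕b6⊕b7⊕b10⊕b11⊕b14⊕b15⊕b18⊕b19⊕b22⊕b23⊕b26⊕b27⊕b30⊕b31 = 0⊕1⊕1⊕1⊕1⊕1⊕1⊕1⊕0⊕1⊕0⊕0⊕0⊕0⊕1⊕1 = 0
s4: b4⊕b5⊕b6⊕b7⊕b12⊕b13⊕b14⊕b15⊕b20⊕b21⊕b22⊕b23⊕b28⊕b29⊕b30⊕b31 = 1⊕1⊕1⊕1⊕1⊕0⊕1⊕1⊕0⊕0⊕0⊕0⊕0⊕1⊕1⊕1 = 0
s8: b8⊕b9⊕b10⊕b11⊕b12⊕b13⊕b14⊕b15⊕b24⊕b25⊕b26⊕b27⊕b28⊕b29⊕b30⊕b31 = 0⊕0⊕1⊕1⊕1⊕0⊕1⊕1⊕0⊕0⊕0⊕0⊕0⊕1⊕1⊕1 = 0
s16: b16⊕b17⊕b18⊕b19⊕b20⊕b21⊕b22⊕b23⊕b24⊕b25⊕b26⊕b27⊕b28⊕b29⊕b30⊕b31 = 0⊕0⊕0⊕1⊕0⊕0⊕0⊕0⊕0⊕0⊕0⊕0⊕0⊕1⊕1⊕1 = 0
Syndrome (s16...s1) = 00000 → position 0 (no error).
No correction needed.
Data bits at positions 3,5,6,7,9,10,11,12,13,14,15,17,18,19,20,21,22,23,24,25,26,27,28,29,30,31: 11110111011001000000000111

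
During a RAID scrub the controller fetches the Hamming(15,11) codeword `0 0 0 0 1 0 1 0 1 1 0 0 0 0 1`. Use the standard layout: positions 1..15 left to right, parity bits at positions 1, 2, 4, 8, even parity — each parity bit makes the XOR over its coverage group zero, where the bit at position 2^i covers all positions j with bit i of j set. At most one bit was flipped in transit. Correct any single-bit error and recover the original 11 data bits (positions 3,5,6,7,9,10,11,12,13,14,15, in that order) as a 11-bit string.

01011100011

s1: b1⊕b3⊕b5⊕b7⊕b9⊕b11⊕b13⊕b15 = 0⊕0⊕1⊕1⊕1⊕0⊕0⊕1 = 0
s2: b2⊕b3⊕b6⊕b7⊕b10⊕b11⊕b14⊕b15 = 0⊕0⊕0⊕1⊕1⊕0⊕0⊕1 = 1
s4: b4⊕b5⊕b6⊕b7⊕b12⊕b13⊕b14⊕b15 = 0⊕1⊕0⊕1⊕0⊕0⊕0⊕1 = 1
s8: b8⊕b9⊕b10⊕b11⊕b12⊕b13⊕b14⊕b15 = 0⊕1⊕1⊕0⊕0⊕0⊕0⊕1 = 1
Syndrome (s8...s1) = 1110 → position 14.
Flip bit 14: corrected codeword = 000010101100011
Data bits at positions 3,5,6,7,9,10,11,12,13,14,15: 01011100011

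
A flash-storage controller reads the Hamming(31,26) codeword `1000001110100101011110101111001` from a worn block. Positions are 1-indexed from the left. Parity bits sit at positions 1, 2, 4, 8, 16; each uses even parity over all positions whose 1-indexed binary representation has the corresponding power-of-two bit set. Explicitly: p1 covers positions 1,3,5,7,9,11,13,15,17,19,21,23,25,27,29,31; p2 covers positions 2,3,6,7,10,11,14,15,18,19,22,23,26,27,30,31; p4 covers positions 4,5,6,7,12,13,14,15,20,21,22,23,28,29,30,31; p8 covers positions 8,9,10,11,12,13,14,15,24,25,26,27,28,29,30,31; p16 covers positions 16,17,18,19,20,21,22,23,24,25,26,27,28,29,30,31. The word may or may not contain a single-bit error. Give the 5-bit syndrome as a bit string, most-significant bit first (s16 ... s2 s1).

s1: b1⊕b3⊕b5⊕b7⊕b9⊕b11⊕b13⊕b15⊕b17⊕b19⊕b21⊕b23⊕b25⊕b27⊕b29⊕b31 = 1⊕0⊕0⊕1⊕1⊕1⊕0⊕0⊕0⊕1⊕1⊕1⊕1⊕1⊕0⊕1 = 0
s2: b2⊕b3⊕b6⊕b7⊕b10⊕b11⊕b14⊕b15⊕b18⊕b19⊕b22⊕b23⊕b26⊕b27⊕b30⊕b31 = 0⊕0⊕0⊕1⊕0⊕1⊕1⊕0⊕1⊕1⊕0⊕1⊕1⊕1⊕0⊕1 = 1
s4: b4⊕b5⊕b6⊕b7⊕b12⊕b13⊕b14⊕b15⊕b20⊕b21⊕b22⊕b23⊕b28⊕b29⊕b30⊕b31 = 0⊕0⊕0⊕1⊕0⊕0⊕1⊕0⊕1⊕1⊕0⊕1⊕1⊕0⊕0⊕1 = 1
s8: b8⊕b9⊕b10⊕b11⊕b12⊕b13⊕b14⊕b15⊕b24⊕b25⊕b26⊕b27⊕b28⊕b29⊕b30⊕b31 = 1⊕1⊕0⊕1⊕0⊕0⊕1⊕0⊕0⊕1⊕1⊕1⊕1⊕0⊕0⊕1 = 1
s16: b16⊕b17⊕b18⊕b19⊕b20⊕b21⊕b22⊕b23⊕b24⊕b25⊕b26⊕b27⊕b28⊕b29⊕b30⊕b31 = 1⊕0⊕1⊕1⊕1⊕1⊕0⊕1⊕0⊕1⊕1⊕1⊕1⊕0⊕0⊕1 = 1
Syndrome (s16...s1) = 11110 → position 30.

11110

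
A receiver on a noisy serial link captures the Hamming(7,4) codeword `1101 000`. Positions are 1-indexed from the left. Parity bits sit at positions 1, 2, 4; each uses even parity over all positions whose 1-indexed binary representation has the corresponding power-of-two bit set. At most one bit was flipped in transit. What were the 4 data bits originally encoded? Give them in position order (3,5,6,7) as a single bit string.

s1: b1⊕b3⊕b5⊕b7 = 1⊕0⊕0⊕0 = 1
s2: b2⊕b3⊕b6⊕b7 = 1⊕0⊕0⊕0 = 1
s4: b4⊕b5⊕b6⊕b7 = 1⊕0⊕0⊕0 = 1
Syndrome (s4...s1) = 111 → position 7.
Flip bit 7: corrected codeword = 1101001
Data bits at positions 3,5,6,7: 0001

0001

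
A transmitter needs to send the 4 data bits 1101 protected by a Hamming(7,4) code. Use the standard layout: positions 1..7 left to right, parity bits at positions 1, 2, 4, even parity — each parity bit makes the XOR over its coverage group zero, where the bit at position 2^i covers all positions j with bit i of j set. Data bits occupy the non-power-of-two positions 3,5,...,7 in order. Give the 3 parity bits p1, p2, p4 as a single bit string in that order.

100

Place data bits at non-power-of-two positions: b3=1, b5=1, b6=0, b7=1.
p1 = XOR of data positions {3,5,7} = 1⊕1⊕1 = 1
p2 = XOR of data positions {3,6,7} = 1⊕0⊕1 = 0
p4 = XOR of data positions {5,6,7} = 1⊕0⊕1 = 0
Parity bits p1,p2,p4 = 100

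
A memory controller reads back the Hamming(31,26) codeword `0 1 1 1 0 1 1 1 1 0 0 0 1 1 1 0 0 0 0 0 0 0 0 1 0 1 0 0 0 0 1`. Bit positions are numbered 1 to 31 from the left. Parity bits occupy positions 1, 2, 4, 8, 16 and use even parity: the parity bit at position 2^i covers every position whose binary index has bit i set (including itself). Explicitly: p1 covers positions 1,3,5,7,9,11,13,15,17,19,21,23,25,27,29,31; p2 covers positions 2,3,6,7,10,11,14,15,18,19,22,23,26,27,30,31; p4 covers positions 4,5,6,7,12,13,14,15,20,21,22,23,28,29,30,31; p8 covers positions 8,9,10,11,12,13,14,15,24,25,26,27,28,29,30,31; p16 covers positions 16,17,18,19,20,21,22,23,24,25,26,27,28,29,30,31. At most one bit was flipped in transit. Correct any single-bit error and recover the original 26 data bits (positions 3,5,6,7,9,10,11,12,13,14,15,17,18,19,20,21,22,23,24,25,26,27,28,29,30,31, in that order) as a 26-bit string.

s1: b1⊕b3⊕b5⊕b7⊕b9⊕b11⊕b13⊕b15⊕b17⊕b19⊕b21⊕b23⊕b25⊕b27⊕b29⊕b31 = 0⊕1⊕0⊕1⊕1⊕0⊕1⊕1⊕0⊕0⊕0⊕0⊕0⊕0⊕0⊕1 = 0
s2: b2⊕b3⊕b6⊕b7⊕b10⊕b11⊕b14⊕b15⊕b18⊕b19⊕b22⊕b23⊕b26⊕b27⊕b30⊕b31 = 1⊕1⊕1⊕1⊕0⊕0⊕1⊕1⊕0⊕0⊕0⊕0⊕1⊕0⊕0⊕1 = 0
s4: b4⊕b5⊕b6⊕b7⊕b12⊕b13⊕b14⊕b15⊕b20⊕b21⊕b22⊕b23⊕b28⊕b29⊕b30⊕b31 = 1⊕0⊕1⊕1⊕0⊕1⊕1⊕1⊕0⊕0⊕0⊕0⊕0⊕0⊕0⊕1 = 1
s8: b8⊕b9⊕b10⊕b11⊕b12⊕b13⊕b14⊕b15⊕b24⊕b25⊕b26⊕b27⊕b28⊕b29⊕b30⊕b31 = 1⊕1⊕0⊕0⊕0⊕1⊕1⊕1⊕1⊕0⊕1⊕0⊕0⊕0⊕0⊕1 = 0
s16: b16⊕b17⊕b18⊕b19⊕b20⊕b21⊕b22⊕b23⊕b24⊕b25⊕b26⊕b27⊕b28⊕b29⊕b30⊕b31 = 0⊕0⊕0⊕0⊕0⊕0⊕0⊕0⊕1⊕0⊕1⊕0⊕0⊕0⊕0⊕1 = 1
Syndrome (s16...s1) = 10100 → position 20.
Flip bit 20: corrected codeword = 0111011110001110000100010100001
Data bits at positions 3,5,6,7,9,10,11,12,13,14,15,17,18,19,20,21,22,23,24,25,26,27,28,29,30,31: 10111000111000100010100001

10111000111000100010100001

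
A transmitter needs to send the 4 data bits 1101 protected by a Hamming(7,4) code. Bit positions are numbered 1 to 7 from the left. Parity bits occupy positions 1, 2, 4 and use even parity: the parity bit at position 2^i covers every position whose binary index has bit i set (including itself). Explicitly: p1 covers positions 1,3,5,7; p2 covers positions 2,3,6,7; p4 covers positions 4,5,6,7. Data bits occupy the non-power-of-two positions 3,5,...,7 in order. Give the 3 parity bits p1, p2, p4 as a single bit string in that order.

Place data bits at non-power-of-two positions: b3=1, b5=1, b6=0, b7=1.
p1 = XOR of data positions {3,5,7} = 1⊕1⊕1 = 1
p2 = XOR of data positions {3,6,7} = 1⊕0⊕1 = 0
p4 = XOR of data positions {5,6,7} = 1⊕0⊕1 = 0
Parity bits p1,p2,p4 = 100

100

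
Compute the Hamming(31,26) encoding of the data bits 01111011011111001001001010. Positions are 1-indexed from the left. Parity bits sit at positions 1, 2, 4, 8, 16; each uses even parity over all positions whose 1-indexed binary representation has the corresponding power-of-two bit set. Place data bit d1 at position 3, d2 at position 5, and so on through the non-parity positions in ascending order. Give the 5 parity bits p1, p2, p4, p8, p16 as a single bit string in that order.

Place data bits at non-power-of-two positions: b3=0, b5=1, b6=1, b7=1, b9=1, b10=0, b11=1, b12=1, b13=0, b14=1, b15=1, b17=1, b18=1, b19=1, b20=0, b21=0, b22=1, b23=0, b24=0, b25=1, b26=0, b27=0, b28=1, b29=0, b30=1, b31=0.
p1 = XOR of data positions {3,5,7,9,11,13,15,17,19,21,23,25,27,29,31} = 0⊕1⊕1⊕1⊕1⊕0⊕1⊕1⊕1⊕0⊕0⊕1⊕0⊕0⊕0 = 0
p2 = XOR of data positions {3,6,7,10,11,14,15,18,19,22,23,26,27,30,31} = 0⊕1⊕1⊕0⊕1⊕1⊕1⊕1⊕1⊕1⊕0⊕0⊕0⊕1⊕0 = 1
p4 = XOR of data positions {5,6,7,12,13,14,15,20,21,22,23,28,29,30,31} = 1⊕1⊕1⊕1⊕0⊕1⊕1⊕0⊕0⊕1⊕0⊕1⊕0⊕1⊕0 = 1
p8 = XOR of data positions {9,10,11,12,13,14,15,24,25,26,27,28,29,30,31} = 1⊕0⊕1⊕1⊕0⊕1⊕1⊕0⊕1⊕0⊕0⊕1⊕0⊕1⊕0 = 0
p16 = XOR of data positions {17,18,19,20,21,22,23,24,25,26,27,28,29,30,31} = 1⊕1⊕1⊕0⊕0⊕1⊕0⊕0⊕1⊕0⊕0⊕1⊕0⊕1⊕0 = 1
Parity bits p1,p2,p4,p8,p16 = 01101

01101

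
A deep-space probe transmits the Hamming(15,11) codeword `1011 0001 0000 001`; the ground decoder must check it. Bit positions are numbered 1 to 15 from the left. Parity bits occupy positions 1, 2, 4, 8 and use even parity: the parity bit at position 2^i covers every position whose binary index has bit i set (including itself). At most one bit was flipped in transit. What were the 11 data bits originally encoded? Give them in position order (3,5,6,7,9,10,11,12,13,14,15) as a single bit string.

s1: b1⊕b3⊕b5⊕b7⊕b9⊕b11⊕b13⊕b15 = 1⊕1⊕0⊕0⊕0⊕0⊕0⊕1 = 1
s2: b2⊕b3⊕b6⊕b7⊕b10⊕b11⊕b14⊕b15 = 0⊕1⊕0⊕0⊕0⊕0⊕0⊕1 = 0
s4: b4⊕b5⊕b6⊕b7⊕b12⊕b13⊕b14⊕b15 = 1⊕0⊕0⊕0⊕0⊕0⊕0⊕1 = 0
s8: b8⊕b9⊕b10⊕b11⊕b12⊕b13⊕b14⊕b15 = 1⊕0⊕0⊕0⊕0⊕0⊕0⊕1 = 0
Syndrome (s8...s1) = 0001 → position 1.
Flip bit 1: corrected codeword = 001100010000001
Data bits at positions 3,5,6,7,9,10,11,12,13,14,15: 10000000001

10000000001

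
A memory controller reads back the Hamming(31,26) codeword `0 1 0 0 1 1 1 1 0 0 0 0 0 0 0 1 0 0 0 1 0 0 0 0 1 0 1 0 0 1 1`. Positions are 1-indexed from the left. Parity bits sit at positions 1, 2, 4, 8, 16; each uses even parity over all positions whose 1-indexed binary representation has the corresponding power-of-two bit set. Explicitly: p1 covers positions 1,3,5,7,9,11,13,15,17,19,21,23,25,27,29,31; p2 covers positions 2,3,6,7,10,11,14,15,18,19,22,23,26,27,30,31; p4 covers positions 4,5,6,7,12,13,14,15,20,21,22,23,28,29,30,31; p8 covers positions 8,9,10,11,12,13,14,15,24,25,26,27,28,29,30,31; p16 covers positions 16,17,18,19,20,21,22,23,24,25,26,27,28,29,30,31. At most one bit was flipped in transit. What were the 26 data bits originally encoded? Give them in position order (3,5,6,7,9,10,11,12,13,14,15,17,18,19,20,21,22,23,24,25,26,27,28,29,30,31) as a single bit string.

01111000000000100001010011

s1: b1⊕b3⊕b5⊕b7⊕b9⊕b11⊕b13⊕b15⊕b17⊕b19⊕b21⊕b23⊕b25⊕b27⊕b29⊕b31 = 0⊕0⊕1⊕1⊕0⊕0⊕0⊕0⊕0⊕0⊕0⊕0⊕1⊕1⊕0⊕1 = 1
s2: b2⊕b3⊕b6⊕b7⊕b10⊕b11⊕b14⊕b15⊕b18⊕b19⊕b22⊕b23⊕b26⊕b27⊕b30⊕b31 = 1⊕0⊕1⊕1⊕0⊕0⊕0⊕0⊕0⊕0⊕0⊕0⊕0⊕1⊕1⊕1 = 0
s4: b4⊕b5⊕b6⊕b7⊕b12⊕b13⊕b14⊕b15⊕b20⊕b21⊕b22⊕b23⊕b28⊕b29⊕b30⊕b31 = 0⊕1⊕1⊕1⊕0⊕0⊕0⊕0⊕1⊕0⊕0⊕0⊕0⊕0⊕1⊕1 = 0
s8: b8⊕b9⊕b10⊕b11⊕b12⊕b13⊕b14⊕b15⊕b24⊕b25⊕b26⊕b27⊕b28⊕b29⊕b30⊕b31 = 1⊕0⊕0⊕0⊕0⊕0⊕0⊕0⊕0⊕1⊕0⊕1⊕0⊕0⊕1⊕1 = 1
s16: b16⊕b17⊕b18⊕b19⊕b20⊕b21⊕b22⊕b23⊕b24⊕b25⊕b26⊕b27⊕b28⊕b29⊕b30⊕b31 = 1⊕0⊕0⊕0⊕1⊕0⊕0⊕0⊕0⊕1⊕0⊕1⊕0⊕0⊕1⊕1 = 0
Syndrome (s16...s1) = 01001 → position 9.
Flip bit 9: corrected codeword = 0100111110000001000100001010011
Data bits at positions 3,5,6,7,9,10,11,12,13,14,15,17,18,19,20,21,22,23,24,25,26,27,28,29,30,31: 01111000000000100001010011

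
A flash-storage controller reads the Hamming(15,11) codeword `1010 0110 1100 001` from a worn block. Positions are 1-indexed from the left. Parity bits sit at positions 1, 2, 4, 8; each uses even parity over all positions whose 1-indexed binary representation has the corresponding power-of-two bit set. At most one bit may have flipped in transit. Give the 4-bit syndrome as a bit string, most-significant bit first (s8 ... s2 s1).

s1: b1⊕b3⊕b5⊕b7⊕b9⊕b11⊕b13⊕b15 = 1⊕1⊕0⊕1⊕1⊕0⊕0⊕1 = 1
s2: b2⊕b3⊕b6⊕b7⊕b10⊕b11⊕b14⊕b15 = 0⊕1⊕1⊕1⊕1⊕0⊕0⊕1 = 1
s4: b4⊕b5⊕b6⊕b7⊕b12⊕b13⊕b14⊕b15 = 0⊕0⊕1⊕1⊕0⊕0⊕0⊕1 = 1
s8: b8⊕b9⊕b10⊕b11⊕b12⊕b13⊕b14⊕b15 = 0⊕1⊕1⊕0⊕0⊕0⊕0⊕1 = 1
Syndrome (s8...s1) = 1111 → position 15.

1111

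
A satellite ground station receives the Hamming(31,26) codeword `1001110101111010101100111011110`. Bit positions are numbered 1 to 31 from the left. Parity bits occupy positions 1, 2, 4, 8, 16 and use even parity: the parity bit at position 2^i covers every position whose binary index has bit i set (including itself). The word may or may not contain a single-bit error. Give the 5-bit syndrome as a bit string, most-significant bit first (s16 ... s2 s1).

s1: b1⊕b3⊕b5⊕b7⊕b9⊕b11⊕b13⊕b15⊕b17⊕b19⊕b21⊕b23⊕b25⊕b27⊕b29⊕b31 = 1⊕0⊕1⊕0⊕0⊕1⊕1⊕1⊕1⊕1⊕0⊕1⊕1⊕1⊕1⊕0 = 1
s2: b2⊕b3⊕b6⊕b7⊕b10⊕b11⊕b14⊕b15⊕b18⊕b19⊕b22⊕b23⊕b26⊕b27⊕b30⊕b31 = 0⊕0⊕1⊕0⊕1⊕1⊕0⊕1⊕0⊕1⊕0⊕1⊕0⊕1⊕1⊕0 = 0
s4: b4⊕b5⊕b6⊕b7⊕b12⊕b13⊕b14⊕b15⊕b20⊕b21⊕b22⊕b23⊕b28⊕b29⊕b30⊕b31 = 1⊕1⊕1⊕0⊕1⊕1⊕0⊕1⊕1⊕0⊕0⊕1⊕1⊕1⊕1⊕0 = 1
s8: b8⊕b9⊕b10⊕b11⊕b12⊕b13⊕b14⊕b15⊕b24⊕b25⊕b26⊕b27⊕b28⊕b29⊕b30⊕b31 = 1⊕0⊕1⊕1⊕1⊕1⊕0⊕1⊕1⊕1⊕0⊕1⊕1⊕1⊕1⊕0 = 0
s16: b16⊕b17⊕b18⊕b19⊕b20⊕b21⊕b22⊕b23⊕b24⊕b25⊕b26⊕b27⊕b28⊕b29⊕b30⊕b31 = 0⊕1⊕0⊕1⊕1⊕0⊕0⊕1⊕1⊕1⊕0⊕1⊕1⊕1⊕1⊕0 = 0
Syndrome (s16...s1) = 00101 → position 5.

00101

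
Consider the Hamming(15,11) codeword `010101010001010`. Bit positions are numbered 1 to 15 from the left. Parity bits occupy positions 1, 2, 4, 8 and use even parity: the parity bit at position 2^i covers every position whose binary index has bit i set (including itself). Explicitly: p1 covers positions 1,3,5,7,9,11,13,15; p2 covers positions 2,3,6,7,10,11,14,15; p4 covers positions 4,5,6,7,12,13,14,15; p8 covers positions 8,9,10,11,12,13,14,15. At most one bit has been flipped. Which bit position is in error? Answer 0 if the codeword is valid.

s1: b1⊕b3⊕b5⊕b7⊕b9⊕b11⊕b13⊕b15 = 0⊕0⊕0⊕0⊕0⊕0⊕0⊕0 = 0
s2: b2⊕b3⊕b6⊕b7⊕b10⊕b11⊕b14⊕b15 = 1⊕0⊕1⊕0⊕0⊕0⊕1⊕0 = 1
s4: b4⊕b5⊕b6⊕b7⊕b12⊕b13⊕b14⊕b15 = 1⊕0⊕1⊕0⊕1⊕0⊕1⊕0 = 0
s8: b8⊕b9⊕b10⊕b11⊕b12⊕b13⊕b14⊕b15 = 1⊕0⊕0⊕0⊕1⊕0⊕1⊕0 = 1
Syndrome (s8...s1) = 1010 → position 10.

10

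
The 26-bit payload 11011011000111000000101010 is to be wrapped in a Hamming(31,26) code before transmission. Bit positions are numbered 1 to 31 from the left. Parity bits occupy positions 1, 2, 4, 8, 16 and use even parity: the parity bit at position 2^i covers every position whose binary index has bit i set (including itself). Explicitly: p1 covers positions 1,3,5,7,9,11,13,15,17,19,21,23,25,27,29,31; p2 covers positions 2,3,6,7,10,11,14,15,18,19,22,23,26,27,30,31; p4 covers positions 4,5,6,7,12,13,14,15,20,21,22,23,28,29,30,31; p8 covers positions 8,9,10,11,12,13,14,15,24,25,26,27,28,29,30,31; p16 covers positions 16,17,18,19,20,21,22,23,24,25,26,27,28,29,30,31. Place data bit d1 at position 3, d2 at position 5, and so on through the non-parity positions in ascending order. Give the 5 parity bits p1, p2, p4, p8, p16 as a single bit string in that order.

11100

Place data bits at non-power-of-two positions: b3=1, b5=1, b6=0, b7=1, b9=1, b10=0, b11=1, b12=1, b13=0, b14=0, b15=0, b17=1, b18=1, b19=1, b20=0, b21=0, b22=0, b23=0, b24=0, b25=0, b26=1, b27=0, b28=1, b29=0, b30=1, b31=0.
p1 = XOR of data positions {3,5,7,9,11,13,15,17,19,21,23,25,27,29,31} = 1⊕1⊕1⊕1⊕1⊕0⊕0⊕1⊕1⊕0⊕0⊕0⊕0⊕0⊕0 = 1
p2 = XOR of data positions {3,6,7,10,11,14,15,18,19,22,23,26,27,30,31} = 1⊕0⊕1⊕0⊕1⊕0⊕0⊕1⊕1⊕0⊕0⊕1⊕0⊕1⊕0 = 1
p4 = XOR of data positions {5,6,7,12,13,14,15,20,21,22,23,28,29,30,31} = 1⊕0⊕1⊕1⊕0⊕0⊕0⊕0⊕0⊕0⊕0⊕1⊕0⊕1⊕0 = 1
p8 = XOR of data positions {9,10,11,12,13,14,15,24,25,26,27,28,29,30,31} = 1⊕0⊕1⊕1⊕0⊕0⊕0⊕0⊕0⊕1⊕0⊕1⊕0⊕1⊕0 = 0
p16 = XOR of data positions {17,18,19,20,21,22,23,24,25,26,27,28,29,30,31} = 1⊕1⊕1⊕0⊕0⊕0⊕0⊕0⊕0⊕1⊕0⊕1⊕0⊕1⊕0 = 0
Parity bits p1,p2,p4,p8,p16 = 11100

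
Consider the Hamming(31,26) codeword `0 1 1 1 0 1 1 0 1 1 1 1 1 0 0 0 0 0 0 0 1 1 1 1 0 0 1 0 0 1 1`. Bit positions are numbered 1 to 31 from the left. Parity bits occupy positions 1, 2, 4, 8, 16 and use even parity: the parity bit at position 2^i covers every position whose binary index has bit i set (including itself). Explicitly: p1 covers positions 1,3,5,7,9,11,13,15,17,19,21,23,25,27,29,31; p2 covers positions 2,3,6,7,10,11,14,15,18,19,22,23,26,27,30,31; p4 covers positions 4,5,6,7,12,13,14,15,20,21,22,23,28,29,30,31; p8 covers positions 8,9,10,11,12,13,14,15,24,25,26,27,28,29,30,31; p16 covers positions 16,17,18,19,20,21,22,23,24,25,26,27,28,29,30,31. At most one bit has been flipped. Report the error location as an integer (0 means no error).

s1: b1⊕b3⊕b5⊕b7⊕b9⊕b11⊕b13⊕b15⊕b17⊕b19⊕b21⊕b23⊕b25⊕b27⊕b29⊕b31 = 0⊕1⊕0⊕1⊕1⊕1⊕1⊕0⊕0⊕0⊕1⊕1⊕0⊕1⊕0⊕1 = 1
s2: b2⊕b3⊕b6⊕b7⊕b10⊕b11⊕b14⊕b15⊕b18⊕b19⊕b22⊕b23⊕b26⊕b27⊕b30⊕b31 = 1⊕1⊕1⊕1⊕1⊕1⊕0⊕0⊕0⊕0⊕1⊕1⊕0⊕1⊕1⊕1 = 1
s4: b4⊕b5⊕b6⊕b7⊕b12⊕b13⊕b14⊕b15⊕b20⊕b21⊕b22⊕b23⊕b28⊕b29⊕b30⊕b31 = 1⊕0⊕1⊕1⊕1⊕1⊕0⊕0⊕0⊕1⊕1⊕1⊕0⊕0⊕1⊕1 = 0
s8: b8⊕b9⊕b10⊕b11⊕b12⊕b13⊕b14⊕b15⊕b24⊕b25⊕b26⊕b27⊕b28⊕b29⊕b30⊕b31 = 0⊕1⊕1⊕1⊕1⊕1⊕0⊕0⊕1⊕0⊕0⊕1⊕0⊕0⊕1⊕1 = 1
s16: b16⊕b17⊕b18⊕b19⊕b20⊕b21⊕b22⊕b23⊕b24⊕b25⊕b26⊕b27⊕b28⊕b29⊕b30⊕b31 = 0⊕0⊕0⊕0⊕0⊕1⊕1⊕1⊕1⊕0⊕0⊕1⊕0⊕0⊕1⊕1 = 1
Syndrome (s16...s1) = 11011 → position 27.

27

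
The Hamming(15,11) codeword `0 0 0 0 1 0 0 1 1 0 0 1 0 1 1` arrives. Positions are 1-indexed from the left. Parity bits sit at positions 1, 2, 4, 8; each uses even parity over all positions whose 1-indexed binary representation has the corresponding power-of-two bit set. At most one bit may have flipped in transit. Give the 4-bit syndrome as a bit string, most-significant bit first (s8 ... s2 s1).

s1: b1⊕b3⊕b5⊕b7⊕b9⊕b11⊕b13⊕b15 = 0⊕0⊕1⊕0⊕1⊕0⊕0⊕1 = 1
s2: b2⊕b3⊕b6⊕b7⊕b10⊕b11⊕b14⊕b15 = 0⊕0⊕0⊕0⊕0⊕0⊕1⊕1 = 0
s4: b4⊕b5⊕b6⊕b7⊕b12⊕b13⊕b14⊕b15 = 0⊕1⊕0⊕0⊕1⊕0⊕1⊕1 = 0
s8: b8⊕b9⊕b10⊕b11⊕b12⊕b13⊕b14⊕b15 = 1⊕1⊕0⊕0⊕1⊕0⊕1⊕1 = 1
Syndrome (s8...s1) = 1001 → position 9.

1001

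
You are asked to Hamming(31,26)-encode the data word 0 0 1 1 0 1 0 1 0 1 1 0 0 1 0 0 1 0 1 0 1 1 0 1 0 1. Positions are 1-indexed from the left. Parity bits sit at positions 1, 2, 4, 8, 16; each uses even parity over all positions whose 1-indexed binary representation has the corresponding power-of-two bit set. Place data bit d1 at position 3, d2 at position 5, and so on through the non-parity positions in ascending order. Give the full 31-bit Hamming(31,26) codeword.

Place data bits at non-power-of-two positions: b3=0, b5=0, b6=1, b7=1, b9=0, b10=1, b11=0, b12=1, b13=0, b14=1, b15=1, b17=0, b18=0, b19=1, b20=0, b21=0, b22=1, b23=0, b24=1, b25=0, b26=1, b27=1, b28=0, b29=1, b30=0, b31=1.
p1 = XOR of data positions {3,5,7,9,11,13,15,17,19,21,23,25,27,29,31} = 0⊕0⊕1⊕0⊕0⊕0⊕1⊕0⊕1⊕0⊕0⊕0⊕1⊕1⊕1 = 0
p2 = XOR of data positions {3,6,7,10,11,14,15,18,19,22,23,26,27,30,31} = 0⊕1⊕1⊕1⊕0⊕1⊕1⊕0⊕1⊕1⊕0⊕1⊕1⊕0⊕1 = 0
p4 = XOR of data positions {5,6,7,12,13,14,15,20,21,22,23,28,29,30,31} = 0⊕1⊕1⊕1⊕0⊕1⊕1⊕0⊕0⊕1⊕0⊕0⊕1⊕0⊕1 = 0
p8 = XOR of data positions {9,10,11,12,13,14,15,24,25,26,27,28,29,30,31} = 0⊕1⊕0⊕1⊕0⊕1⊕1⊕1⊕0⊕1⊕1⊕0⊕1⊕0⊕1 = 1
p16 = XOR of data positions {17,18,19,20,21,22,23,24,25,26,27,28,29,30,31} = 0⊕0⊕1⊕0⊕0⊕1⊕0⊕1⊕0⊕1⊕1⊕0⊕1⊕0⊕1 = 1
Codeword b1..b31 = 0000011101010111001001010110101

0000011101010111001001010110101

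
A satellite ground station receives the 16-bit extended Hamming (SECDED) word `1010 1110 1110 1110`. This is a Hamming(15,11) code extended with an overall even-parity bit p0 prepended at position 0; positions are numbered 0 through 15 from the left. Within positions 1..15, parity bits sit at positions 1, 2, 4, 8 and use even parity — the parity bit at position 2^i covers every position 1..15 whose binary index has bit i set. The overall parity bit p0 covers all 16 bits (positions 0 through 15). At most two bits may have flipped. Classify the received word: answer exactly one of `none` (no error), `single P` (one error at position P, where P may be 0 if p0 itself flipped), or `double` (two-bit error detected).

single 1

s1: b1⊕b3⊕b5⊕b7⊕b9⊕b11⊕b13⊕b15 = 0⊕0⊕1⊕0⊕1⊕0⊕1⊕0 = 1
s2: b2⊕b3⊕b6⊕b7⊕b10⊕b11⊕b14⊕b15 = 1⊕0⊕1⊕0⊕1⊕0⊕1⊕0 = 0
s4: b4⊕b5⊕b6⊕b7⊕b12⊕b13⊕b14⊕b15 = 1⊕1⊕1⊕0⊕1⊕1⊕1⊕0 = 0
s8: b8⊕b9⊕b10⊕b11⊕b12⊕b13⊕b14⊕b15 = 1⊕1⊕1⊕0⊕1⊕1⊕1⊕0 = 0
Syndrome (s8...s1) = 0001 → position 1.
Overall parity (XOR of all 16 bits, including p0): 1⊕0⊕1⊕0⊕1⊕1⊕1⊕0⊕1⊕1⊕1⊕0⊕1⊕1⊕1⊕0 = 1
Overall=1, syndrome position=1 → single-bit error at position 1.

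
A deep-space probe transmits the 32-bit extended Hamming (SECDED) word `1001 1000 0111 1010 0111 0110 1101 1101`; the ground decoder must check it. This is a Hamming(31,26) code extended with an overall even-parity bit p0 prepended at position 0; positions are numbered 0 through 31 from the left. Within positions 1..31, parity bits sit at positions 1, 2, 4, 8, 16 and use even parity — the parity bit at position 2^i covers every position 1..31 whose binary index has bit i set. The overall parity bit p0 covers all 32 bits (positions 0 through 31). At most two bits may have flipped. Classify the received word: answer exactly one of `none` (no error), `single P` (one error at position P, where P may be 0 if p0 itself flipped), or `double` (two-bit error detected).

single 26

s1: b1⊕b3⊕b5⊕b7⊕b9⊕b11⊕b13⊕b15⊕b17⊕b19⊕b21⊕b23⊕b25⊕b27⊕b29⊕b31 = 0⊕1⊕0⊕0⊕1⊕1⊕0⊕0⊕1⊕1⊕1⊕0⊕1⊕1⊕1⊕1 = 0
s2: b2⊕b3⊕b6⊕b7⊕b10⊕b11⊕b14⊕b15⊕b18⊕b19⊕b22⊕b23⊕b26⊕b27⊕b30⊕b31 = 0⊕1⊕0⊕0⊕1⊕1⊕1⊕0⊕1⊕1⊕1⊕0⊕0⊕1⊕0⊕1 = 1
s4: b4⊕b5⊕b6⊕b7⊕b12⊕b13⊕b14⊕b15⊕b20⊕b21⊕b22⊕b23⊕b28⊕b29⊕b30⊕b31 = 1⊕0⊕0⊕0⊕1⊕0⊕1⊕0⊕0⊕1⊕1⊕0⊕1⊕1⊕0⊕1 = 0
s8: b8⊕b9⊕b10⊕b11⊕b12⊕b13⊕b14⊕b15⊕b24⊕b25⊕b26⊕b27⊕b28⊕b29⊕b30⊕b31 = 0⊕1⊕1⊕1⊕1⊕0⊕1⊕0⊕1⊕1⊕0⊕1⊕1⊕1⊕0⊕1 = 1
s16: b16⊕b17⊕b18⊕b19⊕b20⊕b21⊕b22⊕b23⊕b24⊕b25⊕b26⊕b27⊕b28⊕b29⊕b30⊕b31 = 0⊕1⊕1⊕1⊕0⊕1⊕1⊕0⊕1⊕1⊕0⊕1⊕1⊕1⊕0⊕1 = 1
Syndrome (s16...s1) = 11010 → position 26.
Overall parity (XOR of all 32 bits, including p0): 1⊕0⊕0⊕1⊕1⊕0⊕0⊕0⊕0⊕1⊕1⊕1⊕1⊕0⊕1⊕0⊕0⊕1⊕1⊕1⊕0⊕1⊕1⊕0⊕1⊕1⊕0⊕1⊕1⊕1⊕0⊕1 = 1
Overall=1, syndrome position=26 → single-bit error at position 26.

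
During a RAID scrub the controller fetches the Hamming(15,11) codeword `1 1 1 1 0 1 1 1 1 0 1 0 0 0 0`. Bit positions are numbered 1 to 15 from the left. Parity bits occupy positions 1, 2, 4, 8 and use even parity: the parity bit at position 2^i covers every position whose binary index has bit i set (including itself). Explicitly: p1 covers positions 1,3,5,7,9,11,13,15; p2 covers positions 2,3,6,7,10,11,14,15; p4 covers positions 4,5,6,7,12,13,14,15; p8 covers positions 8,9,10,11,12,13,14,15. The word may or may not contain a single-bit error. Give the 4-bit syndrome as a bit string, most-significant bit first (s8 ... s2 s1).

1111

s1: b1⊕b3⊕b5⊕b7⊕b9⊕b11⊕b13⊕b15 = 1⊕1⊕0⊕1⊕1⊕1⊕0⊕0 = 1
s2: b2⊕b3⊕b6⊕b7⊕b10⊕b11⊕b14⊕b15 = 1⊕1⊕1⊕1⊕0⊕1⊕0⊕0 = 1
s4: b4⊕b5⊕b6⊕b7⊕b12⊕b13⊕b14⊕b15 = 1⊕0⊕1⊕1⊕0⊕0⊕0⊕0 = 1
s8: b8⊕b9⊕b10⊕b11⊕b12⊕b13⊕b14⊕b15 = 1⊕1⊕0⊕1⊕0⊕0⊕0⊕0 = 1
Syndrome (s8...s1) = 1111 → position 15.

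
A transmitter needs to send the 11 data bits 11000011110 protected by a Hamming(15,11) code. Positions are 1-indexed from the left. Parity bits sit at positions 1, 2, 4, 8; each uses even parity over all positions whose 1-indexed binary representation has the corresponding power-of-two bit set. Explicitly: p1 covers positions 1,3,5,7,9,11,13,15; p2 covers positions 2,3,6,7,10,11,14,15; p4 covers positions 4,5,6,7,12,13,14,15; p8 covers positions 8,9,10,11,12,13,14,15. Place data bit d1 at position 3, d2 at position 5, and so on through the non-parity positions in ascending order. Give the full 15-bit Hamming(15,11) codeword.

011010000011110

Place data bits at non-power-of-two positions: b3=1, b5=1, b6=0, b7=0, b9=0, b10=0, b11=1, b12=1, b13=1, b14=1, b15=0.
p1 = XOR of data positions {3,5,7,9,11,13,15} = 1⊕1⊕0⊕0⊕1⊕1⊕0 = 0
p2 = XOR of data positions {3,6,7,10,11,14,15} = 1⊕0⊕0⊕0⊕1⊕1⊕0 = 1
p4 = XOR of data positions {5,6,7,12,13,14,15} = 1⊕0⊕0⊕1⊕1⊕1⊕0 = 0
p8 = XOR of data positions {9,10,11,12,13,14,15} = 0⊕0⊕1⊕1⊕1⊕1⊕0 = 0
Codeword b1..b15 = 011010000011110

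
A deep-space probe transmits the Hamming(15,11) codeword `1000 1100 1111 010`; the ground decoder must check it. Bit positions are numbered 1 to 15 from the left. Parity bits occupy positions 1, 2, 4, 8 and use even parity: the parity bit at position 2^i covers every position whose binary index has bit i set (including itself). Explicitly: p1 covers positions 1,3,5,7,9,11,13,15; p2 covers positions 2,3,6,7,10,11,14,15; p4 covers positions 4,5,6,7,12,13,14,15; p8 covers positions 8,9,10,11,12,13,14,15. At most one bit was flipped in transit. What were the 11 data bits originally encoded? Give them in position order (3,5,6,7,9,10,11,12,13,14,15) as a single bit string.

01101111010

s1: b1⊕b3⊕b5⊕b7⊕b9⊕b11⊕b13⊕b15 = 1⊕0⊕1⊕0⊕1⊕1⊕0⊕0 = 0
s2: b2⊕b3⊕b6⊕b7⊕b10⊕b11⊕b14⊕b15 = 0⊕0⊕1⊕0⊕1⊕1⊕1⊕0 = 0
s4: b4⊕b5⊕b6⊕b7⊕b12⊕b13⊕b14⊕b15 = 0⊕1⊕1⊕0⊕1⊕0⊕1⊕0 = 0
s8: b8⊕b9⊕b10⊕b11⊕b12⊕b13⊕b14⊕b15 = 0⊕1⊕1⊕1⊕1⊕0⊕1⊕0 = 1
Syndrome (s8...s1) = 1000 → position 8.
Flip bit 8: corrected codeword = 100011011111010
Data bits at positions 3,5,6,7,9,10,11,12,13,14,15: 01101111010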